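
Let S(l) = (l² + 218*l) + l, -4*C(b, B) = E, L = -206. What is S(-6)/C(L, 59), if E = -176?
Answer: -639/22 ≈ -29.045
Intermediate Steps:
C(b, B) = 44 (C(b, B) = -¼*(-176) = 44)
S(l) = l² + 219*l
S(-6)/C(L, 59) = -6*(219 - 6)/44 = -6*213*(1/44) = -1278*1/44 = -639/22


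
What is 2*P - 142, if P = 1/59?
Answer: -8376/59 ≈ -141.97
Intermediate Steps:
P = 1/59 ≈ 0.016949
2*P - 142 = 2*(1/59) - 142 = 2/59 - 142 = -8376/59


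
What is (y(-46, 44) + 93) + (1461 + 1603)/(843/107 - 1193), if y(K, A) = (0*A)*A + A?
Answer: 2130606/15851 ≈ 134.41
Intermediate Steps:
y(K, A) = A (y(K, A) = 0*A + A = 0 + A = A)
(y(-46, 44) + 93) + (1461 + 1603)/(843/107 - 1193) = (44 + 93) + (1461 + 1603)/(843/107 - 1193) = 137 + 3064/(843*(1/107) - 1193) = 137 + 3064/(843/107 - 1193) = 137 + 3064/(-126808/107) = 137 + 3064*(-107/126808) = 137 - 40981/15851 = 2130606/15851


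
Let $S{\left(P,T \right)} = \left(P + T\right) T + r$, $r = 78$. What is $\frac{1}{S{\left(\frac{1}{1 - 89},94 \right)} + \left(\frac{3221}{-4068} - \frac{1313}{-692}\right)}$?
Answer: $\frac{7741404}{69007164997} \approx 0.00011218$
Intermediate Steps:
$S{\left(P,T \right)} = 78 + T \left(P + T\right)$ ($S{\left(P,T \right)} = \left(P + T\right) T + 78 = T \left(P + T\right) + 78 = 78 + T \left(P + T\right)$)
$\frac{1}{S{\left(\frac{1}{1 - 89},94 \right)} + \left(\frac{3221}{-4068} - \frac{1313}{-692}\right)} = \frac{1}{\left(78 + 94^{2} + \frac{1}{1 - 89} \cdot 94\right) + \left(\frac{3221}{-4068} - \frac{1313}{-692}\right)} = \frac{1}{\left(78 + 8836 + \frac{1}{-88} \cdot 94\right) + \left(3221 \left(- \frac{1}{4068}\right) - - \frac{1313}{692}\right)} = \frac{1}{\left(78 + 8836 - \frac{47}{44}\right) + \left(- \frac{3221}{4068} + \frac{1313}{692}\right)} = \frac{1}{\left(78 + 8836 - \frac{47}{44}\right) + \frac{194522}{175941}} = \frac{1}{\frac{392169}{44} + \frac{194522}{175941}} = \frac{1}{\frac{69007164997}{7741404}} = \frac{7741404}{69007164997}$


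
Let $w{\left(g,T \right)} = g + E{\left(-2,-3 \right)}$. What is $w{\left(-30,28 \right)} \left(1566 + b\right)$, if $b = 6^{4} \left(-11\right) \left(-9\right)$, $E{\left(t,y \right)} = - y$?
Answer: $-3506490$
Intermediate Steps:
$w{\left(g,T \right)} = 3 + g$ ($w{\left(g,T \right)} = g - -3 = g + 3 = 3 + g$)
$b = 128304$ ($b = 1296 \left(-11\right) \left(-9\right) = \left(-14256\right) \left(-9\right) = 128304$)
$w{\left(-30,28 \right)} \left(1566 + b\right) = \left(3 - 30\right) \left(1566 + 128304\right) = \left(-27\right) 129870 = -3506490$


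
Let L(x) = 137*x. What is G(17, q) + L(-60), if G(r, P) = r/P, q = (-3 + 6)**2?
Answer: -73963/9 ≈ -8218.1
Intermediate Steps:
q = 9 (q = 3**2 = 9)
G(17, q) + L(-60) = 17/9 + 137*(-60) = 17*(1/9) - 8220 = 17/9 - 8220 = -73963/9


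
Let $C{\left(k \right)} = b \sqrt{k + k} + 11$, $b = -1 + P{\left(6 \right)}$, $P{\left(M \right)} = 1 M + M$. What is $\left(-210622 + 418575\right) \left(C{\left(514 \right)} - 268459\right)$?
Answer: $-55824566944 + 4574966 \sqrt{257} \approx -5.5751 \cdot 10^{10}$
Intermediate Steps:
$P{\left(M \right)} = 2 M$ ($P{\left(M \right)} = M + M = 2 M$)
$b = 11$ ($b = -1 + 2 \cdot 6 = -1 + 12 = 11$)
$C{\left(k \right)} = 11 + 11 \sqrt{2} \sqrt{k}$ ($C{\left(k \right)} = 11 \sqrt{k + k} + 11 = 11 \sqrt{2 k} + 11 = 11 \sqrt{2} \sqrt{k} + 11 = 11 + 11 \sqrt{2} \sqrt{k}$)
$\left(-210622 + 418575\right) \left(C{\left(514 \right)} - 268459\right) = \left(-210622 + 418575\right) \left(\left(11 + 11 \sqrt{2} \sqrt{514}\right) - 268459\right) = 207953 \left(\left(11 + 22 \sqrt{257}\right) - 268459\right) = 207953 \left(-268448 + 22 \sqrt{257}\right) = -55824566944 + 4574966 \sqrt{257}$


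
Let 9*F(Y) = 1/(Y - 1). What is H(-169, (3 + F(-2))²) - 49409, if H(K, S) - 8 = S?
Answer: -36006929/729 ≈ -49392.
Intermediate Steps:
F(Y) = 1/(9*(-1 + Y)) (F(Y) = 1/(9*(Y - 1)) = 1/(9*(-1 + Y)))
H(K, S) = 8 + S
H(-169, (3 + F(-2))²) - 49409 = (8 + (3 + 1/(9*(-1 - 2)))²) - 49409 = (8 + (3 + (⅑)/(-3))²) - 49409 = (8 + (3 + (⅑)*(-⅓))²) - 49409 = (8 + (3 - 1/27)²) - 49409 = (8 + (80/27)²) - 49409 = (8 + 6400/729) - 49409 = 12232/729 - 49409 = -36006929/729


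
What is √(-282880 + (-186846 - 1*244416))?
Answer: 11*I*√5902 ≈ 845.07*I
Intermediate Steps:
√(-282880 + (-186846 - 1*244416)) = √(-282880 + (-186846 - 244416)) = √(-282880 - 431262) = √(-714142) = 11*I*√5902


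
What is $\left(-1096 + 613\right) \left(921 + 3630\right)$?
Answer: $-2198133$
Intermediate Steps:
$\left(-1096 + 613\right) \left(921 + 3630\right) = \left(-483\right) 4551 = -2198133$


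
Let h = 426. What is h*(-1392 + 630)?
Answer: -324612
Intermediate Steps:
h*(-1392 + 630) = 426*(-1392 + 630) = 426*(-762) = -324612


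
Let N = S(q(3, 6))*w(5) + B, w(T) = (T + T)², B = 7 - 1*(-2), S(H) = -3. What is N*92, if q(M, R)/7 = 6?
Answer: -26772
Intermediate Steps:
q(M, R) = 42 (q(M, R) = 7*6 = 42)
B = 9 (B = 7 + 2 = 9)
w(T) = 4*T² (w(T) = (2*T)² = 4*T²)
N = -291 (N = -12*5² + 9 = -12*25 + 9 = -3*100 + 9 = -300 + 9 = -291)
N*92 = -291*92 = -26772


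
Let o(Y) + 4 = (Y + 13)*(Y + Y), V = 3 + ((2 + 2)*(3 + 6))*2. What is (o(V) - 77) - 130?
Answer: 12989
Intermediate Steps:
V = 75 (V = 3 + (4*9)*2 = 3 + 36*2 = 3 + 72 = 75)
o(Y) = -4 + 2*Y*(13 + Y) (o(Y) = -4 + (Y + 13)*(Y + Y) = -4 + (13 + Y)*(2*Y) = -4 + 2*Y*(13 + Y))
(o(V) - 77) - 130 = ((-4 + 2*75² + 26*75) - 77) - 130 = ((-4 + 2*5625 + 1950) - 77) - 130 = ((-4 + 11250 + 1950) - 77) - 130 = (13196 - 77) - 130 = 13119 - 130 = 12989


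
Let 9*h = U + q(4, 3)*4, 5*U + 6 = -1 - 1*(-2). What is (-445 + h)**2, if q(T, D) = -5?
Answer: 1800964/9 ≈ 2.0011e+5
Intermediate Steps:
U = -1 (U = -6/5 + (-1 - 1*(-2))/5 = -6/5 + (-1 + 2)/5 = -6/5 + (1/5)*1 = -6/5 + 1/5 = -1)
h = -7/3 (h = (-1 - 5*4)/9 = (-1 - 20)/9 = (1/9)*(-21) = -7/3 ≈ -2.3333)
(-445 + h)**2 = (-445 - 7/3)**2 = (-1342/3)**2 = 1800964/9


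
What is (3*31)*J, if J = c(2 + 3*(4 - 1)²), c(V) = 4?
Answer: 372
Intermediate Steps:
J = 4
(3*31)*J = (3*31)*4 = 93*4 = 372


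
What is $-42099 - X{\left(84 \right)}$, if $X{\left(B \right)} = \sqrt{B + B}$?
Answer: $-42099 - 2 \sqrt{42} \approx -42112.0$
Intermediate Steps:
$X{\left(B \right)} = \sqrt{2} \sqrt{B}$ ($X{\left(B \right)} = \sqrt{2 B} = \sqrt{2} \sqrt{B}$)
$-42099 - X{\left(84 \right)} = -42099 - \sqrt{2} \sqrt{84} = -42099 - \sqrt{2} \cdot 2 \sqrt{21} = -42099 - 2 \sqrt{42}$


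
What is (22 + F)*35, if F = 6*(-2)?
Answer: 350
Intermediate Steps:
F = -12
(22 + F)*35 = (22 - 12)*35 = 10*35 = 350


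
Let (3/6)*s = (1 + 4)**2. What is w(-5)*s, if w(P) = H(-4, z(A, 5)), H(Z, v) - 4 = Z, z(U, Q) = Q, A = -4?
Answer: 0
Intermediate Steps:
H(Z, v) = 4 + Z
w(P) = 0 (w(P) = 4 - 4 = 0)
s = 50 (s = 2*(1 + 4)**2 = 2*5**2 = 2*25 = 50)
w(-5)*s = 0*50 = 0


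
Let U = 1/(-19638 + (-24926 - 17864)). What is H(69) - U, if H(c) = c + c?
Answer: 8615065/62428 ≈ 138.00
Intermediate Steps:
U = -1/62428 (U = 1/(-19638 - 42790) = 1/(-62428) = -1/62428 ≈ -1.6018e-5)
H(c) = 2*c
H(69) - U = 2*69 - 1*(-1/62428) = 138 + 1/62428 = 8615065/62428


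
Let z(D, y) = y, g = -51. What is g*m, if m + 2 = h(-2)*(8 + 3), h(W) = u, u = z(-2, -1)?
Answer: 663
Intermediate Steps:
u = -1
h(W) = -1
m = -13 (m = -2 - (8 + 3) = -2 - 1*11 = -2 - 11 = -13)
g*m = -51*(-13) = 663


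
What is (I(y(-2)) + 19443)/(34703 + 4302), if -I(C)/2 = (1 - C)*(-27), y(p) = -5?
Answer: 19767/39005 ≈ 0.50678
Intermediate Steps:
I(C) = 54 - 54*C (I(C) = -2*(1 - C)*(-27) = -2*(-27 + 27*C) = 54 - 54*C)
(I(y(-2)) + 19443)/(34703 + 4302) = ((54 - 54*(-5)) + 19443)/(34703 + 4302) = ((54 + 270) + 19443)/39005 = (324 + 19443)*(1/39005) = 19767*(1/39005) = 19767/39005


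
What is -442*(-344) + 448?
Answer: 152496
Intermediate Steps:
-442*(-344) + 448 = 152048 + 448 = 152496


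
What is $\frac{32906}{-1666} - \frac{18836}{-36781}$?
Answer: $- \frac{589467405}{30638573} \approx -19.239$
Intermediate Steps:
$\frac{32906}{-1666} - \frac{18836}{-36781} = 32906 \left(- \frac{1}{1666}\right) - - \frac{18836}{36781} = - \frac{16453}{833} + \frac{18836}{36781} = - \frac{589467405}{30638573}$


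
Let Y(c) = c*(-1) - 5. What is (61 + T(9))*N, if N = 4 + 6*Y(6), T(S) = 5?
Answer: -4092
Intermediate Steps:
Y(c) = -5 - c (Y(c) = -c - 5 = -5 - c)
N = -62 (N = 4 + 6*(-5 - 1*6) = 4 + 6*(-5 - 6) = 4 + 6*(-11) = 4 - 66 = -62)
(61 + T(9))*N = (61 + 5)*(-62) = 66*(-62) = -4092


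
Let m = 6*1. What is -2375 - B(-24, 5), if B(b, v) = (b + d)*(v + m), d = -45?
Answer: -1616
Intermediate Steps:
m = 6
B(b, v) = (-45 + b)*(6 + v) (B(b, v) = (b - 45)*(v + 6) = (-45 + b)*(6 + v))
-2375 - B(-24, 5) = -2375 - (-270 - 45*5 + 6*(-24) - 24*5) = -2375 - (-270 - 225 - 144 - 120) = -2375 - 1*(-759) = -2375 + 759 = -1616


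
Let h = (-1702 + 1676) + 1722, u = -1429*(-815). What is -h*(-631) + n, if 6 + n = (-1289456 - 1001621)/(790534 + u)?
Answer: 2092360917653/1955169 ≈ 1.0702e+6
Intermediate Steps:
u = 1164635
h = 1696 (h = -26 + 1722 = 1696)
n = -14022091/1955169 (n = -6 + (-1289456 - 1001621)/(790534 + 1164635) = -6 - 2291077/1955169 = -14022091/1955169 ≈ -7.1718)
-h*(-631) + n = -1*1696*(-631) - 14022091/1955169 = -1696*(-631) - 14022091/1955169 = 1070176 - 14022091/1955169 = 2092360917653/1955169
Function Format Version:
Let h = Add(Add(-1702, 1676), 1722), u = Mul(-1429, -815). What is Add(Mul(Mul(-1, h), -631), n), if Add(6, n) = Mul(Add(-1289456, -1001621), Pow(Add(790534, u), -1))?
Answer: Rational(2092360917653, 1955169) ≈ 1.0702e+6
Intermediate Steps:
u = 1164635
h = 1696 (h = Add(-26, 1722) = 1696)
n = Rational(-14022091, 1955169) (n = Add(-6, Mul(Add(-1289456, -1001621), Pow(Add(790534, 1164635), -1))) = Add(-6, Mul(-2291077, Pow(1955169, -1))) = Add(-6, Mul(-2291077, Rational(1, 1955169))) = Add(-6, Rational(-2291077, 1955169)) = Rational(-14022091, 1955169) ≈ -7.1718)
Add(Mul(Mul(-1, h), -631), n) = Add(Mul(Mul(-1, 1696), -631), Rational(-14022091, 1955169)) = Add(Mul(-1696, -631), Rational(-14022091, 1955169)) = Add(1070176, Rational(-14022091, 1955169)) = Rational(2092360917653, 1955169)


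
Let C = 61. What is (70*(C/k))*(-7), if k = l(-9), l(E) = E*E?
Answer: -29890/81 ≈ -369.01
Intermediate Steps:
l(E) = E²
k = 81 (k = (-9)² = 81)
(70*(C/k))*(-7) = (70*(61/81))*(-7) = (4270/81)*(-7) = -29890/81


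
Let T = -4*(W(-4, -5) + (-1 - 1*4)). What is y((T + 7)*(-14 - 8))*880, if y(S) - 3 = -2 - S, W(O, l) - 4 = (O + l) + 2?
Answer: 755920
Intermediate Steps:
W(O, l) = 6 + O + l (W(O, l) = 4 + ((O + l) + 2) = 4 + (2 + O + l) = 6 + O + l)
T = 32 (T = -4*((6 - 4 - 5) + (-1 - 1*4)) = -4*(-3 + (-1 - 4)) = -4*(-3 - 5) = -4*(-8) = 32)
y(S) = 1 - S (y(S) = 3 + (-2 - S) = 1 - S)
y((T + 7)*(-14 - 8))*880 = (1 - (32 + 7)*(-14 - 8))*880 = (1 - 39*(-22))*880 = (1 - 1*(-858))*880 = (1 + 858)*880 = 859*880 = 755920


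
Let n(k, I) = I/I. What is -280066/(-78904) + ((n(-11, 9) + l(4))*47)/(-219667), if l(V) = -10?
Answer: 4396759601/1238043212 ≈ 3.5514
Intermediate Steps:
n(k, I) = 1
-280066/(-78904) + ((n(-11, 9) + l(4))*47)/(-219667) = -280066/(-78904) + ((1 - 10)*47)/(-219667) = -280066*(-1/78904) - 9*47*(-1/219667) = 140033/39452 - 423*(-1/219667) = 140033/39452 + 423/219667 = 4396759601/1238043212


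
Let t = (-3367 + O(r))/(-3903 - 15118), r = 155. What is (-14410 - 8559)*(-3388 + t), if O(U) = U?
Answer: 1480120889984/19021 ≈ 7.7815e+7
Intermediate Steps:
t = 3212/19021 (t = (-3367 + 155)/(-3903 - 15118) = -3212/(-19021) = -3212*(-1/19021) = 3212/19021 ≈ 0.16887)
(-14410 - 8559)*(-3388 + t) = (-14410 - 8559)*(-3388 + 3212/19021) = -22969*(-64439936/19021) = 1480120889984/19021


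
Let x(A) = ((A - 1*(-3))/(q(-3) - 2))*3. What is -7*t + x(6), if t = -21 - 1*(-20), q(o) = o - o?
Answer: -13/2 ≈ -6.5000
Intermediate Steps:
q(o) = 0
t = -1 (t = -21 + 20 = -1)
x(A) = -9/2 - 3*A/2 (x(A) = ((A - 1*(-3))/(0 - 2))*3 = ((A + 3)/(-2))*3 = -(3 + A)/2*3 = (-3/2 - A/2)*3 = -9/2 - 3*A/2)
-7*t + x(6) = -7*(-1) + (-9/2 - 3/2*6) = 7 + (-9/2 - 9) = 7 - 27/2 = -13/2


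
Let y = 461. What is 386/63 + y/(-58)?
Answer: -6655/3654 ≈ -1.8213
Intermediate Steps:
386/63 + y/(-58) = 386/63 + 461/(-58) = 386*(1/63) + 461*(-1/58) = 386/63 - 461/58 = -6655/3654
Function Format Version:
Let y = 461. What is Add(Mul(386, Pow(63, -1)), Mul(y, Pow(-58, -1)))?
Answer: Rational(-6655, 3654) ≈ -1.8213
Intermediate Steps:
Add(Mul(386, Pow(63, -1)), Mul(y, Pow(-58, -1))) = Add(Mul(386, Pow(63, -1)), Mul(461, Pow(-58, -1))) = Add(Mul(386, Rational(1, 63)), Mul(461, Rational(-1, 58))) = Add(Rational(386, 63), Rational(-461, 58)) = Rational(-6655, 3654)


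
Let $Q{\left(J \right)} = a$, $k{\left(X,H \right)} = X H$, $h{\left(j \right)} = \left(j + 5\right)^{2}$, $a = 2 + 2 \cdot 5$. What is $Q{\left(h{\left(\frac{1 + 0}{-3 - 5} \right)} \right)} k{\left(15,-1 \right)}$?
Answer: $-180$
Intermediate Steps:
$a = 12$ ($a = 2 + 10 = 12$)
$h{\left(j \right)} = \left(5 + j\right)^{2}$
$k{\left(X,H \right)} = H X$
$Q{\left(J \right)} = 12$
$Q{\left(h{\left(\frac{1 + 0}{-3 - 5} \right)} \right)} k{\left(15,-1 \right)} = 12 \left(\left(-1\right) 15\right) = 12 \left(-15\right) = -180$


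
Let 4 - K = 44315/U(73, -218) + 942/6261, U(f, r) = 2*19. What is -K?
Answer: 92180113/79306 ≈ 1162.3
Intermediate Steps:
U(f, r) = 38
K = -92180113/79306 (K = 4 - (44315/38 + 942/6261) = 4 - (44315*(1/38) + 942*(1/6261)) = 4 - (44315/38 + 314/2087) = 4 - 1*92497337/79306 = 4 - 92497337/79306 = -92180113/79306 ≈ -1162.3)
-K = -1*(-92180113/79306) = 92180113/79306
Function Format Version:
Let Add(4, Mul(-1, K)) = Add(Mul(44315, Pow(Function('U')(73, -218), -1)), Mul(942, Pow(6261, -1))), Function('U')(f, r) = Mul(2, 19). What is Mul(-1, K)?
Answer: Rational(92180113, 79306) ≈ 1162.3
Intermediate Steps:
Function('U')(f, r) = 38
K = Rational(-92180113, 79306) (K = Add(4, Mul(-1, Add(Mul(44315, Pow(38, -1)), Mul(942, Pow(6261, -1))))) = Add(4, Mul(-1, Add(Mul(44315, Rational(1, 38)), Mul(942, Rational(1, 6261))))) = Add(4, Mul(-1, Add(Rational(44315, 38), Rational(314, 2087)))) = Add(4, Mul(-1, Rational(92497337, 79306))) = Add(4, Rational(-92497337, 79306)) = Rational(-92180113, 79306) ≈ -1162.3)
Mul(-1, K) = Mul(-1, Rational(-92180113, 79306)) = Rational(92180113, 79306)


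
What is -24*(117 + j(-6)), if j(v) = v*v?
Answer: -3672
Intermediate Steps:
j(v) = v²
-24*(117 + j(-6)) = -24*(117 + (-6)²) = -24*(117 + 36) = -24*153 = -3672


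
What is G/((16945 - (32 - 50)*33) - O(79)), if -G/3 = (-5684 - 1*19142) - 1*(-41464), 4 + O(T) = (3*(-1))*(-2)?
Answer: -49914/17537 ≈ -2.8462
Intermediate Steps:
O(T) = 2 (O(T) = -4 + (3*(-1))*(-2) = -4 - 3*(-2) = -4 + 6 = 2)
G = -49914 (G = -3*((-5684 - 1*19142) - 1*(-41464)) = -3*((-5684 - 19142) + 41464) = -3*(-24826 + 41464) = -3*16638 = -49914)
G/((16945 - (32 - 50)*33) - O(79)) = -49914/((16945 - (32 - 50)*33) - 1*2) = -49914/((16945 - (-18)*33) - 2) = -49914/((16945 - 1*(-594)) - 2) = -49914/((16945 + 594) - 2) = -49914/(17539 - 2) = -49914/17537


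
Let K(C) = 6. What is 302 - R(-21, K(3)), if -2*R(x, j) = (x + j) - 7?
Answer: 291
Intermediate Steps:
R(x, j) = 7/2 - j/2 - x/2 (R(x, j) = -((x + j) - 7)/2 = -((j + x) - 7)/2 = -(-7 + j + x)/2 = 7/2 - j/2 - x/2)
302 - R(-21, K(3)) = 302 - (7/2 - 1/2*6 - 1/2*(-21)) = 302 - (7/2 - 3 + 21/2) = 302 - 1*11 = 302 - 11 = 291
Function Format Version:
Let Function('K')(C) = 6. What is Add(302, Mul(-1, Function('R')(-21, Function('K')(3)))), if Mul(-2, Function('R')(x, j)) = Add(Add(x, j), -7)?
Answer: 291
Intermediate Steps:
Function('R')(x, j) = Add(Rational(7, 2), Mul(Rational(-1, 2), j), Mul(Rational(-1, 2), x)) (Function('R')(x, j) = Mul(Rational(-1, 2), Add(Add(x, j), -7)) = Mul(Rational(-1, 2), Add(Add(j, x), -7)) = Mul(Rational(-1, 2), Add(-7, j, x)) = Add(Rational(7, 2), Mul(Rational(-1, 2), j), Mul(Rational(-1, 2), x)))
Add(302, Mul(-1, Function('R')(-21, Function('K')(3)))) = Add(302, Mul(-1, Add(Rational(7, 2), Mul(Rational(-1, 2), 6), Mul(Rational(-1, 2), -21)))) = Add(302, Mul(-1, Add(Rational(7, 2), -3, Rational(21, 2)))) = Add(302, Mul(-1, 11)) = Add(302, -11) = 291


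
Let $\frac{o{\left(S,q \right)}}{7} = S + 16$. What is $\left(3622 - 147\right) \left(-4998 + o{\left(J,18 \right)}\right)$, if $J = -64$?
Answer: $-18535650$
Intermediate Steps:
$o{\left(S,q \right)} = 112 + 7 S$ ($o{\left(S,q \right)} = 7 \left(S + 16\right) = 7 \left(16 + S\right) = 112 + 7 S$)
$\left(3622 - 147\right) \left(-4998 + o{\left(J,18 \right)}\right) = \left(3622 - 147\right) \left(-4998 + \left(112 + 7 \left(-64\right)\right)\right) = 3475 \left(-4998 + \left(112 - 448\right)\right) = 3475 \left(-4998 - 336\right) = 3475 \left(-5334\right) = -18535650$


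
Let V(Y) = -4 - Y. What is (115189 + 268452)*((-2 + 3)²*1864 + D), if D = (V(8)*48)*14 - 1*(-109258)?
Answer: 39537274178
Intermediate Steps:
D = 101194 (D = ((-4 - 1*8)*48)*14 - 1*(-109258) = ((-4 - 8)*48)*14 + 109258 = -12*48*14 + 109258 = -576*14 + 109258 = -8064 + 109258 = 101194)
(115189 + 268452)*((-2 + 3)²*1864 + D) = (115189 + 268452)*((-2 + 3)²*1864 + 101194) = 383641*(1²*1864 + 101194) = 383641*(1*1864 + 101194) = 383641*(1864 + 101194) = 383641*103058 = 39537274178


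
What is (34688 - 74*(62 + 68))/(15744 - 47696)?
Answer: -6267/7988 ≈ -0.78455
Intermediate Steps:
(34688 - 74*(62 + 68))/(15744 - 47696) = (34688 - 74*130)/(-31952) = (34688 - 9620)*(-1/31952) = 25068*(-1/31952) = -6267/7988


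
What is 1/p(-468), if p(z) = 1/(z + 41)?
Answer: -427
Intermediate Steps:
p(z) = 1/(41 + z)
1/p(-468) = 1/(1/(41 - 468)) = 1/(1/(-427)) = 1/(-1/427) = -427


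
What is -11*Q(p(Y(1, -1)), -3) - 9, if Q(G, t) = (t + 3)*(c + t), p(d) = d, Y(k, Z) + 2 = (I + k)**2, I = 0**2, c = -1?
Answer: -9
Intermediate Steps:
I = 0
Y(k, Z) = -2 + k**2 (Y(k, Z) = -2 + (0 + k)**2 = -2 + k**2)
Q(G, t) = (-1 + t)*(3 + t) (Q(G, t) = (t + 3)*(-1 + t) = (3 + t)*(-1 + t) = (-1 + t)*(3 + t))
-11*Q(p(Y(1, -1)), -3) - 9 = -11*(-3 + (-3)**2 + 2*(-3)) - 9 = -11*(-3 + 9 - 6) - 9 = -11*0 - 9 = 0 - 9 = -9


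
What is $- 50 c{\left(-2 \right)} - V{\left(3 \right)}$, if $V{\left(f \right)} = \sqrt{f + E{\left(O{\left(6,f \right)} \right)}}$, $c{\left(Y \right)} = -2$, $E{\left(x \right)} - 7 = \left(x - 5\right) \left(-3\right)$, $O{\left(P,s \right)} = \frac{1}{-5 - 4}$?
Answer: $100 - \frac{2 \sqrt{57}}{3} \approx 94.967$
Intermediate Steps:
$O{\left(P,s \right)} = - \frac{1}{9}$ ($O{\left(P,s \right)} = \frac{1}{-9} = - \frac{1}{9}$)
$E{\left(x \right)} = 22 - 3 x$ ($E{\left(x \right)} = 7 + \left(x - 5\right) \left(-3\right) = 7 + \left(-5 + x\right) \left(-3\right) = 7 - \left(-15 + 3 x\right) = 22 - 3 x$)
$V{\left(f \right)} = \sqrt{\frac{67}{3} + f}$ ($V{\left(f \right)} = \sqrt{f + \left(22 - - \frac{1}{3}\right)} = \sqrt{f + \left(22 + \frac{1}{3}\right)} = \sqrt{f + \frac{67}{3}} = \sqrt{\frac{67}{3} + f}$)
$- 50 c{\left(-2 \right)} - V{\left(3 \right)} = \left(-50\right) \left(-2\right) - \frac{\sqrt{201 + 9 \cdot 3}}{3} = 100 - \frac{\sqrt{201 + 27}}{3} = 100 - \frac{\sqrt{228}}{3} = 100 - \frac{2 \sqrt{57}}{3}$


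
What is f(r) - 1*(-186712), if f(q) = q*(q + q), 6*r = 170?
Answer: 1694858/9 ≈ 1.8832e+5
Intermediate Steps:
r = 85/3 (r = (1/6)*170 = 85/3 ≈ 28.333)
f(q) = 2*q**2 (f(q) = q*(2*q) = 2*q**2)
f(r) - 1*(-186712) = 2*(85/3)**2 - 1*(-186712) = 2*(7225/9) + 186712 = 14450/9 + 186712 = 1694858/9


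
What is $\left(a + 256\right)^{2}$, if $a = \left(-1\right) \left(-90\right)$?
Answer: $119716$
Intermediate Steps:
$a = 90$
$\left(a + 256\right)^{2} = \left(90 + 256\right)^{2} = 346^{2} = 119716$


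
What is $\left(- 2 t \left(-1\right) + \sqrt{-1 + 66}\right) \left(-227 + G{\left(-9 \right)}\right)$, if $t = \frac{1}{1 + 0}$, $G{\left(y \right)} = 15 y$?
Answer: $-724 - 362 \sqrt{65} \approx -3642.5$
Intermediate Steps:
$t = 1$ ($t = 1^{-1} = 1$)
$\left(- 2 t \left(-1\right) + \sqrt{-1 + 66}\right) \left(-227 + G{\left(-9 \right)}\right) = \left(\left(-2\right) 1 \left(-1\right) + \sqrt{-1 + 66}\right) \left(-227 + 15 \left(-9\right)\right) = \left(\left(-2\right) \left(-1\right) + \sqrt{65}\right) \left(-227 - 135\right) = \left(2 + \sqrt{65}\right) \left(-362\right) = -724 - 362 \sqrt{65}$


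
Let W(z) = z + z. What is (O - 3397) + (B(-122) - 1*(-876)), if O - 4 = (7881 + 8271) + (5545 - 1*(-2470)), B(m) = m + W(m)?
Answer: 21284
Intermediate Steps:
W(z) = 2*z
B(m) = 3*m (B(m) = m + 2*m = 3*m)
O = 24171 (O = 4 + ((7881 + 8271) + (5545 - 1*(-2470))) = 4 + (16152 + (5545 + 2470)) = 4 + (16152 + 8015) = 4 + 24167 = 24171)
(O - 3397) + (B(-122) - 1*(-876)) = (24171 - 3397) + (3*(-122) - 1*(-876)) = 20774 + (-366 + 876) = 20774 + 510 = 21284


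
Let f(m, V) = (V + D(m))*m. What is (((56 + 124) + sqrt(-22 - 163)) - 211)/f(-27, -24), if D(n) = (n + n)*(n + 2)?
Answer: 31/35802 - I*sqrt(185)/35802 ≈ 0.00086587 - 0.00037991*I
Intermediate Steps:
D(n) = 2*n*(2 + n) (D(n) = (2*n)*(2 + n) = 2*n*(2 + n))
f(m, V) = m*(V + 2*m*(2 + m)) (f(m, V) = (V + 2*m*(2 + m))*m = m*(V + 2*m*(2 + m)))
(((56 + 124) + sqrt(-22 - 163)) - 211)/f(-27, -24) = (((56 + 124) + sqrt(-22 - 163)) - 211)/((-27*(-24 + 2*(-27)*(2 - 27)))) = ((180 + sqrt(-185)) - 211)/((-27*(-24 + 2*(-27)*(-25)))) = ((180 + I*sqrt(185)) - 211)/((-27*(-24 + 1350))) = (-31 + I*sqrt(185))/((-27*1326)) = (-31 + I*sqrt(185))/(-35802) = (-31 + I*sqrt(185))*(-1/35802) = 31/35802 - I*sqrt(185)/35802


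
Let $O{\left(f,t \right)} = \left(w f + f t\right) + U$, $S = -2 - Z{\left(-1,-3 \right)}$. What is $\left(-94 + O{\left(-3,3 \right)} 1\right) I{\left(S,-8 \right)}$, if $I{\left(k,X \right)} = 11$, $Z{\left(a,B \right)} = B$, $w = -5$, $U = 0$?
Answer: $-968$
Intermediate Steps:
$S = 1$ ($S = -2 - -3 = -2 + 3 = 1$)
$O{\left(f,t \right)} = - 5 f + f t$ ($O{\left(f,t \right)} = \left(- 5 f + f t\right) + 0 = - 5 f + f t$)
$\left(-94 + O{\left(-3,3 \right)} 1\right) I{\left(S,-8 \right)} = \left(-94 + - 3 \left(-5 + 3\right) 1\right) 11 = \left(-94 + \left(-3\right) \left(-2\right) 1\right) 11 = \left(-94 + 6 \cdot 1\right) 11 = \left(-94 + 6\right) 11 = \left(-88\right) 11 = -968$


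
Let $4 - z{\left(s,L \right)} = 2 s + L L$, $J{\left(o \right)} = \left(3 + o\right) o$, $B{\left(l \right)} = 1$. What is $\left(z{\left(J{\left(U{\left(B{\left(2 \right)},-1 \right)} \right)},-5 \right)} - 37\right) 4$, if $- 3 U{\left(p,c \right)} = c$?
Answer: $- \frac{2168}{9} \approx -240.89$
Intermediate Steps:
$U{\left(p,c \right)} = - \frac{c}{3}$
$J{\left(o \right)} = o \left(3 + o\right)$
$z{\left(s,L \right)} = 4 - L^{2} - 2 s$ ($z{\left(s,L \right)} = 4 - \left(2 s + L L\right) = 4 - \left(2 s + L^{2}\right) = 4 - \left(L^{2} + 2 s\right) = 4 - L^{2} - 2 s$)
$\left(z{\left(J{\left(U{\left(B{\left(2 \right)},-1 \right)} \right)},-5 \right)} - 37\right) 4 = \left(\left(4 - \left(-5\right)^{2} - 2 \left(- \frac{1}{3}\right) \left(-1\right) \left(3 - - \frac{1}{3}\right)\right) - 37\right) 4 = \left(\left(4 - 25 - 2 \frac{3 + \frac{1}{3}}{3}\right) - 37\right) 4 = \left(\left(4 - 25 - 2 \cdot \frac{1}{3} \cdot \frac{10}{3}\right) - 37\right) 4 = \left(\left(4 - 25 - \frac{20}{9}\right) - 37\right) 4 = \left(- \frac{209}{9} - 37\right) 4 = \left(- \frac{542}{9}\right) 4 = - \frac{2168}{9}$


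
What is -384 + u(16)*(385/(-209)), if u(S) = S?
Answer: -7856/19 ≈ -413.47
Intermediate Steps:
-384 + u(16)*(385/(-209)) = -384 + 16*(385/(-209)) = -384 + 16*(385*(-1/209)) = -384 + 16*(-35/19) = -384 - 560/19 = -7856/19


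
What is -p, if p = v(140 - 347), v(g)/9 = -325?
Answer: 2925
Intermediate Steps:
v(g) = -2925 (v(g) = 9*(-325) = -2925)
p = -2925
-p = -1*(-2925) = 2925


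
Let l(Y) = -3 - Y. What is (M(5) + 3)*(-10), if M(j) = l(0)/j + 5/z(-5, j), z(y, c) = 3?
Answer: -122/3 ≈ -40.667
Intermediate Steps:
M(j) = 5/3 - 3/j (M(j) = (-3 - 1*0)/j + 5/3 = (-3 + 0)/j + 5*(1/3) = -3/j + 5/3 = 5/3 - 3/j)
(M(5) + 3)*(-10) = ((5/3 - 3/5) + 3)*(-10) = (16/15 + 3)*(-10) = (61/15)*(-10) = -122/3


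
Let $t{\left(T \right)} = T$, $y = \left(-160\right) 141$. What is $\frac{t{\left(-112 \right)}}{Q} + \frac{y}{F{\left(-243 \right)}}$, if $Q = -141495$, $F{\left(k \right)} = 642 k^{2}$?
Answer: $\frac{58540672}{297999931095} \approx 0.00019645$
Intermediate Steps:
$y = -22560$
$\frac{t{\left(-112 \right)}}{Q} + \frac{y}{F{\left(-243 \right)}} = - \frac{112}{-141495} - \frac{22560}{642 \left(-243\right)^{2}} = \left(-112\right) \left(- \frac{1}{141495}\right) - \frac{22560}{642 \cdot 59049} = \frac{112}{141495} - \frac{22560}{37909458} = \frac{112}{141495} - \frac{3760}{6318243} = \frac{58540672}{297999931095}$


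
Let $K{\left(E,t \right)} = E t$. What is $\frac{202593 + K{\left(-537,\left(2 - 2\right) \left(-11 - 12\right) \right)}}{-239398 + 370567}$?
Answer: $\frac{67531}{43723} \approx 1.5445$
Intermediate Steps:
$\frac{202593 + K{\left(-537,\left(2 - 2\right) \left(-11 - 12\right) \right)}}{-239398 + 370567} = \frac{202593 - 537 \left(2 - 2\right) \left(-11 - 12\right)}{-239398 + 370567} = \frac{202593 - 537 \left(2 - 2\right) \left(-23\right)}{131169} = \left(202593 - 537 \cdot 0 \left(-23\right)\right) \frac{1}{131169} = \left(202593 - 0\right) \frac{1}{131169} = \left(202593 + 0\right) \frac{1}{131169} = 202593 \cdot \frac{1}{131169} = \frac{67531}{43723}$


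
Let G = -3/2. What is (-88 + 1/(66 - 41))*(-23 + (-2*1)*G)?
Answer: 8796/5 ≈ 1759.2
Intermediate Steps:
G = -3/2 (G = -3*½ = -3/2 ≈ -1.5000)
(-88 + 1/(66 - 41))*(-23 + (-2*1)*G) = (-88 + 1/(66 - 41))*(-23 - 2*1*(-3/2)) = (-88 + 1/25)*(-23 - 2*(-3/2)) = (-88 + 1/25)*(-23 + 3) = -2199/25*(-20) = 8796/5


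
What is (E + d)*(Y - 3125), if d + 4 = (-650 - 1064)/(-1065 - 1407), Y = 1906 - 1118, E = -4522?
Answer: 4357164341/412 ≈ 1.0576e+7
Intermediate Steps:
Y = 788
d = -4087/1236 (d = -4 + (-650 - 1064)/(-1065 - 1407) = -4 - 1714/(-2472) = -4 - 1714*(-1/2472) = -4 + 857/1236 = -4087/1236 ≈ -3.3066)
(E + d)*(Y - 3125) = (-4522 - 4087/1236)*(788 - 3125) = -5593279/1236*(-2337) = 4357164341/412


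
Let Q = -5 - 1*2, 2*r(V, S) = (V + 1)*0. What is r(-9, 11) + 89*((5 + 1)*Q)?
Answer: -3738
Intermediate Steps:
r(V, S) = 0 (r(V, S) = ((V + 1)*0)/2 = ((1 + V)*0)/2 = (½)*0 = 0)
Q = -7 (Q = -5 - 2 = -7)
r(-9, 11) + 89*((5 + 1)*Q) = 0 + 89*((5 + 1)*(-7)) = 0 + 89*(6*(-7)) = 0 + 89*(-42) = 0 - 3738 = -3738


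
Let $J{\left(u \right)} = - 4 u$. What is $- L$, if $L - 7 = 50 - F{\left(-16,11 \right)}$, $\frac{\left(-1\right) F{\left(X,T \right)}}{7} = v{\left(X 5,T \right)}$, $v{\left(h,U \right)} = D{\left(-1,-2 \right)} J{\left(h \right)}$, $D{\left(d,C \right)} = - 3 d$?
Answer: $-6777$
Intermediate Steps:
$v{\left(h,U \right)} = - 12 h$ ($v{\left(h,U \right)} = \left(-3\right) \left(-1\right) \left(- 4 h\right) = 3 \left(- 4 h\right) = - 12 h$)
$F{\left(X,T \right)} = 420 X$ ($F{\left(X,T \right)} = - 7 \left(- 12 X 5\right) = - 7 \left(- 12 \cdot 5 X\right) = - 7 \left(- 60 X\right) = 420 X$)
$L = 6777$ ($L = 7 - \left(-50 + 420 \left(-16\right)\right) = 7 + \left(50 - -6720\right) = 7 + \left(50 + 6720\right) = 7 + 6770 = 6777$)
$- L = \left(-1\right) 6777 = -6777$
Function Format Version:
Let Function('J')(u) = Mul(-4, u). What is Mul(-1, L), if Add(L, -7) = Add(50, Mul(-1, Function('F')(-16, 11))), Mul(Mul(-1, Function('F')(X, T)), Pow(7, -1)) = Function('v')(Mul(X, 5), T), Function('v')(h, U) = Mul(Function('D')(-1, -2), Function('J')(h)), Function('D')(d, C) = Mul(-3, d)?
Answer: -6777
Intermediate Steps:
Function('v')(h, U) = Mul(-12, h) (Function('v')(h, U) = Mul(Mul(-3, -1), Mul(-4, h)) = Mul(3, Mul(-4, h)) = Mul(-12, h))
Function('F')(X, T) = Mul(420, X) (Function('F')(X, T) = Mul(-7, Mul(-12, Mul(X, 5))) = Mul(-7, Mul(-12, Mul(5, X))) = Mul(-7, Mul(-60, X)) = Mul(420, X))
L = 6777 (L = Add(7, Add(50, Mul(-1, Mul(420, -16)))) = Add(7, Add(50, Mul(-1, -6720))) = Add(7, Add(50, 6720)) = Add(7, 6770) = 6777)
Mul(-1, L) = Mul(-1, 6777) = -6777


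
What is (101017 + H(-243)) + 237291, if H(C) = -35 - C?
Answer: 338516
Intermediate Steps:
(101017 + H(-243)) + 237291 = (101017 + (-35 - 1*(-243))) + 237291 = (101017 + (-35 + 243)) + 237291 = (101017 + 208) + 237291 = 101225 + 237291 = 338516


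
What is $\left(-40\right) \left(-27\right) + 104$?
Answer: $1184$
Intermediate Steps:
$\left(-40\right) \left(-27\right) + 104 = 1080 + 104 = 1184$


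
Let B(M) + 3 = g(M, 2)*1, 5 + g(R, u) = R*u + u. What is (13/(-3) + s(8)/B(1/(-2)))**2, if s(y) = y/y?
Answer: 8836/441 ≈ 20.036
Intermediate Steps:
g(R, u) = -5 + u + R*u (g(R, u) = -5 + (R*u + u) = -5 + (u + R*u) = -5 + u + R*u)
s(y) = 1
B(M) = -6 + 2*M (B(M) = -3 + (-5 + 2 + M*2)*1 = -3 + (-5 + 2 + 2*M)*1 = -3 + (-3 + 2*M)*1 = -3 + (-3 + 2*M) = -6 + 2*M)
(13/(-3) + s(8)/B(1/(-2)))**2 = (13/(-3) + 1/(-6 + 2/(-2)))**2 = (13*(-1/3) + 1/(-6 + 2*(-1/2)))**2 = (-13/3 + 1/(-6 - 1))**2 = (-13/3 + 1/(-7))**2 = (-13/3 + 1*(-1/7))**2 = (-13/3 - 1/7)**2 = (-94/21)**2 = 8836/441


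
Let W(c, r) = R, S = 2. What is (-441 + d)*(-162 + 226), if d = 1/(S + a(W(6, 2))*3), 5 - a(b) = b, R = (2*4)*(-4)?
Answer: -3189248/113 ≈ -28223.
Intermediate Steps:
R = -32 (R = 8*(-4) = -32)
W(c, r) = -32
a(b) = 5 - b
d = 1/113 (d = 1/(2 + (5 - 1*(-32))*3) = 1/(2 + (5 + 32)*3) = 1/(2 + 37*3) = 1/(2 + 111) = 1/113 ≈ 0.0088496)
(-441 + d)*(-162 + 226) = (-441 + 1/113)*(-162 + 226) = -49832/113*64 = -3189248/113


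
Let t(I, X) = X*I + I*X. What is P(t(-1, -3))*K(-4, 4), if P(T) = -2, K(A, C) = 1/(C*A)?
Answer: ⅛ ≈ 0.12500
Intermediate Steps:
t(I, X) = 2*I*X (t(I, X) = I*X + I*X = 2*I*X)
K(A, C) = 1/(A*C)
P(t(-1, -3))*K(-4, 4) = -2/((-4)*4) = -(-1)/(2*4) = -2*(-1/16) = ⅛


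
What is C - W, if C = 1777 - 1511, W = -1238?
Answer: 1504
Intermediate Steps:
C = 266
C - W = 266 - 1*(-1238) = 266 + 1238 = 1504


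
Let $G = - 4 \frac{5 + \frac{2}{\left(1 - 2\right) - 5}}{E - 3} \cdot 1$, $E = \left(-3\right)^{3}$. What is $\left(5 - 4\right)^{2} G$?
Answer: $\frac{28}{45} \approx 0.62222$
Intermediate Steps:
$E = -27$
$G = \frac{28}{45}$ ($G = - 4 \frac{5 + \frac{2}{\left(1 - 2\right) - 5}}{-27 - 3} \cdot 1 = - 4 \frac{5 + \frac{2}{-1 - 5}}{-30} \cdot 1 = - 4 \left(5 + \frac{2}{-6}\right) \left(- \frac{1}{30}\right) 1 = - 4 \left(5 + 2 \left(- \frac{1}{6}\right)\right) \left(- \frac{1}{30}\right) 1 = - 4 \left(5 - \frac{1}{3}\right) \left(- \frac{1}{30}\right) 1 = - 4 \cdot \frac{14}{3} \left(- \frac{1}{30}\right) 1 = \left(-4\right) \left(- \frac{7}{45}\right) 1 = \frac{28}{45} \cdot 1 = \frac{28}{45} \approx 0.62222$)
$\left(5 - 4\right)^{2} G = \left(5 - 4\right)^{2} \cdot \frac{28}{45} = 1^{2} \cdot \frac{28}{45} = 1 \cdot \frac{28}{45} = \frac{28}{45}$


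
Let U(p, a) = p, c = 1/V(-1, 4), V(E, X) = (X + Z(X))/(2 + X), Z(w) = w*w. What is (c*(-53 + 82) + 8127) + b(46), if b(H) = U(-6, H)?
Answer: 81297/10 ≈ 8129.7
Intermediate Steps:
Z(w) = w²
V(E, X) = (X + X²)/(2 + X)
c = 3/10 (c = 1/(4*(1 + 4)/(2 + 4)) = 1/(4*5/6) = 1/(4*(⅙)*5) = 1/(10/3) = 3/10 ≈ 0.30000)
b(H) = -6
(c*(-53 + 82) + 8127) + b(46) = (3*(-53 + 82)/10 + 8127) - 6 = ((3/10)*29 + 8127) - 6 = (87/10 + 8127) - 6 = 81357/10 - 6 = 81297/10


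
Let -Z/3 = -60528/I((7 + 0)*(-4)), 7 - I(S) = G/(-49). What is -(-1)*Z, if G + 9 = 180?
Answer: 4448808/257 ≈ 17311.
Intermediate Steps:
G = 171 (G = -9 + 180 = 171)
I(S) = 514/49 (I(S) = 7 - 171/(-49) = 7 - 171*(-1)/49 = 7 - 1*(-171/49) = 7 + 171/49 = 514/49)
Z = 4448808/257 (Z = -(-181584)/514/49 = -(-181584)*49/514 = -3*(-1482936/257) = 4448808/257 ≈ 17311.)
-(-1)*Z = -(-1)*4448808/257 = -1*(-4448808/257) = 4448808/257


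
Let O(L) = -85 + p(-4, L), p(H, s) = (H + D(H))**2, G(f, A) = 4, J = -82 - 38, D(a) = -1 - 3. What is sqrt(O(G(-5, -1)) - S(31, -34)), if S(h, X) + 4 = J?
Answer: sqrt(103) ≈ 10.149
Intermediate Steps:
D(a) = -4
J = -120
S(h, X) = -124 (S(h, X) = -4 - 120 = -124)
p(H, s) = (-4 + H)**2 (p(H, s) = (H - 4)**2 = (-4 + H)**2)
O(L) = -21 (O(L) = -85 + (-4 - 4)**2 = -85 + (-8)**2 = -85 + 64 = -21)
sqrt(O(G(-5, -1)) - S(31, -34)) = sqrt(-21 - 1*(-124)) = sqrt(-21 + 124) = sqrt(103)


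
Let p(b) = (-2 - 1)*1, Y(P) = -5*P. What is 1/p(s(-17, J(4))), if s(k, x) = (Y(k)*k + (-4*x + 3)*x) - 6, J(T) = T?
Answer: -1/3 ≈ -0.33333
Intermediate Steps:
s(k, x) = -6 - 5*k**2 + x*(3 - 4*x) (s(k, x) = ((-5*k)*k + (-4*x + 3)*x) - 6 = (-5*k**2 + (3 - 4*x)*x) - 6 = (-5*k**2 + x*(3 - 4*x)) - 6 = -6 - 5*k**2 + x*(3 - 4*x))
p(b) = -3 (p(b) = -3*1 = -3)
1/p(s(-17, J(4))) = 1/(-3) = -1/3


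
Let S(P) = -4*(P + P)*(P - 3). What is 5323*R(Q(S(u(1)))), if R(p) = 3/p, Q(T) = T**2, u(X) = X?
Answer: 15969/256 ≈ 62.379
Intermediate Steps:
S(P) = -8*P*(-3 + P) (S(P) = -4*2*P*(-3 + P) = -8*P*(-3 + P))
5323*R(Q(S(u(1)))) = 5323*(3/((8*1*(3 - 1*1))**2)) = 5323*(3/((8*1*(3 - 1))**2)) = 5323*(3/((8*1*2)**2)) = 5323*(3/(16**2)) = 5323*(3/256) = 15969/256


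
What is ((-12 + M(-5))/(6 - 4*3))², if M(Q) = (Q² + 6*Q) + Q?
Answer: 121/9 ≈ 13.444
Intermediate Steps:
M(Q) = Q² + 7*Q
((-12 + M(-5))/(6 - 4*3))² = ((-12 - 5*(7 - 5))/(6 - 4*3))² = ((-12 - 5*2)/(6 - 12))² = ((-12 - 10)/(-6))² = (-22*(-⅙))² = (11/3)² = 121/9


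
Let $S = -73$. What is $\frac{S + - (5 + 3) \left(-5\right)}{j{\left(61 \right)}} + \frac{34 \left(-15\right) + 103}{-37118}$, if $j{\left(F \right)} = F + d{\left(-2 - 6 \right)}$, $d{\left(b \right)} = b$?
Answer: $- \frac{1203323}{1967254} \approx -0.61168$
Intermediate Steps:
$j{\left(F \right)} = -8 + F$ ($j{\left(F \right)} = F - 8 = -8 + F$)
$\frac{S + - (5 + 3) \left(-5\right)}{j{\left(61 \right)}} + \frac{34 \left(-15\right) + 103}{-37118} = \frac{-73 + - (5 + 3) \left(-5\right)}{-8 + 61} + \frac{34 \left(-15\right) + 103}{-37118} = \frac{-73 + \left(-1\right) 8 \left(-5\right)}{53} + \left(-510 + 103\right) \left(- \frac{1}{37118}\right) = \left(-73 - -40\right) \frac{1}{53} - - \frac{407}{37118} = \left(-73 + 40\right) \frac{1}{53} + \frac{407}{37118} = \left(-33\right) \frac{1}{53} + \frac{407}{37118} = - \frac{33}{53} + \frac{407}{37118} = - \frac{1203323}{1967254}$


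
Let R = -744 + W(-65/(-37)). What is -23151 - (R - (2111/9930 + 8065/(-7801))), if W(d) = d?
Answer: -64229557346263/2866165410 ≈ -22410.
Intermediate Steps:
R = -27463/37 (R = -744 - 65/(-37) = -744 - 65*(-1/37) = -744 + 65/37 = -27463/37 ≈ -742.24)
-23151 - (R - (2111/9930 + 8065/(-7801))) = -23151 - (-27463/37 - (2111/9930 + 8065/(-7801))) = -23151 - (-27463/37 - (2111*(1/9930) + 8065*(-1/7801))) = -23151 - (-27463/37 - (2111/9930 - 8065/7801)) = -23151 - (-27463/37 - 1*(-63617539/77463930)) = -23151 - (-27463/37 + 63617539/77463930) = -23151 - 1*(-2125038060647/2866165410) = -23151 + 2125038060647/2866165410 = -64229557346263/2866165410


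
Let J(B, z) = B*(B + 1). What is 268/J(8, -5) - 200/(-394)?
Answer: 14999/3546 ≈ 4.2298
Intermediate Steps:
J(B, z) = B*(1 + B)
268/J(8, -5) - 200/(-394) = 268/((8*(1 + 8))) - 200/(-394) = 268/((8*9)) - 200*(-1/394) = 268/72 + 100/197 = 268*(1/72) + 100/197 = 67/18 + 100/197 = 14999/3546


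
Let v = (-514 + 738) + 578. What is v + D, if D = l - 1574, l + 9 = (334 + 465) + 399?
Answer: 417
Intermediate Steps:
v = 802 (v = 224 + 578 = 802)
l = 1189 (l = -9 + ((334 + 465) + 399) = -9 + (799 + 399) = -9 + 1198 = 1189)
D = -385 (D = 1189 - 1574 = -385)
v + D = 802 - 385 = 417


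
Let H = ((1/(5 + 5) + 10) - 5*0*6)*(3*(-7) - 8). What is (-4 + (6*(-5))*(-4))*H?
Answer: -169882/5 ≈ -33976.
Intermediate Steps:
H = -2929/10 (H = ((1/10 + 10) + 0*6)*(-21 - 8) = ((⅒ + 10) + 0)*(-29) = (101/10 + 0)*(-29) = (101/10)*(-29) = -2929/10 ≈ -292.90)
(-4 + (6*(-5))*(-4))*H = (-4 + (6*(-5))*(-4))*(-2929/10) = (-4 - 30*(-4))*(-2929/10) = (-4 + 120)*(-2929/10) = 116*(-2929/10) = -169882/5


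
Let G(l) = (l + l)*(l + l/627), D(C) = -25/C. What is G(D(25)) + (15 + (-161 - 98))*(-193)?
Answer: 29527940/627 ≈ 47094.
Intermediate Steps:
G(l) = 1256*l²/627 (G(l) = (2*l)*(l + l*(1/627)) = (2*l)*(l + l/627) = (2*l)*(628*l/627) = 1256*l²/627)
G(D(25)) + (15 + (-161 - 98))*(-193) = 1256*(-25/25)²/627 + (15 + (-161 - 98))*(-193) = 1256*(-25*1/25)²/627 + (15 - 259)*(-193) = (1256/627)*(-1)² - 244*(-193) = (1256/627)*1 + 47092 = 1256/627 + 47092 = 29527940/627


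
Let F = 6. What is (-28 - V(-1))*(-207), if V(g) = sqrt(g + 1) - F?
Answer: 4554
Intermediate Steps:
V(g) = -6 + sqrt(1 + g) (V(g) = sqrt(g + 1) - 1*6 = sqrt(1 + g) - 6 = -6 + sqrt(1 + g))
(-28 - V(-1))*(-207) = (-28 - (-6 + sqrt(1 - 1)))*(-207) = (-28 - (-6 + sqrt(0)))*(-207) = (-28 - (-6 + 0))*(-207) = (-28 - 1*(-6))*(-207) = (-28 + 6)*(-207) = -22*(-207) = 4554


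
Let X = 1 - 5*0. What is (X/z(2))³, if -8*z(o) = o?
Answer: -64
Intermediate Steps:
X = 1 (X = 1 + 0 = 1)
z(o) = -o/8
(X/z(2))³ = (1/(-⅛*2))³ = (1/(-¼))³ = (1*(-4))³ = (-4)³ = -64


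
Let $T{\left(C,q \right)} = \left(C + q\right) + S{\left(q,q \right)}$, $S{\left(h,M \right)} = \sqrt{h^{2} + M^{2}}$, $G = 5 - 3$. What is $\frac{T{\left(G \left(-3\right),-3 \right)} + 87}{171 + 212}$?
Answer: $\frac{78}{383} + \frac{3 \sqrt{2}}{383} \approx 0.21473$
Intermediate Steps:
$G = 2$
$S{\left(h,M \right)} = \sqrt{M^{2} + h^{2}}$
$T{\left(C,q \right)} = C + q + \sqrt{2} \sqrt{q^{2}}$ ($T{\left(C,q \right)} = \left(C + q\right) + \sqrt{q^{2} + q^{2}} = \left(C + q\right) + \sqrt{2 q^{2}} = \left(C + q\right) + \sqrt{2} \sqrt{q^{2}} = C + q + \sqrt{2} \sqrt{q^{2}}$)
$\frac{T{\left(G \left(-3\right),-3 \right)} + 87}{171 + 212} = \frac{\left(2 \left(-3\right) - 3 + \sqrt{2} \sqrt{\left(-3\right)^{2}}\right) + 87}{171 + 212} = \frac{\left(-6 - 3 + \sqrt{2} \sqrt{9}\right) + 87}{383} = \left(\left(-6 - 3 + \sqrt{2} \cdot 3\right) + 87\right) \frac{1}{383} = \left(\left(-6 - 3 + 3 \sqrt{2}\right) + 87\right) \frac{1}{383} = \left(\left(-9 + 3 \sqrt{2}\right) + 87\right) \frac{1}{383} = \left(78 + 3 \sqrt{2}\right) \frac{1}{383} = \frac{78}{383} + \frac{3 \sqrt{2}}{383}$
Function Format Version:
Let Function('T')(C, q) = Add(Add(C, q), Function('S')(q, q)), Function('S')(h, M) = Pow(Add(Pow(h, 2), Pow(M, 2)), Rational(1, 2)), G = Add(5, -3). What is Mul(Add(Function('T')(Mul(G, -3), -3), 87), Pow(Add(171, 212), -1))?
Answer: Add(Rational(78, 383), Mul(Rational(3, 383), Pow(2, Rational(1, 2)))) ≈ 0.21473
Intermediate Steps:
G = 2
Function('S')(h, M) = Pow(Add(Pow(M, 2), Pow(h, 2)), Rational(1, 2))
Function('T')(C, q) = Add(C, q, Mul(Pow(2, Rational(1, 2)), Pow(Pow(q, 2), Rational(1, 2)))) (Function('T')(C, q) = Add(Add(C, q), Pow(Add(Pow(q, 2), Pow(q, 2)), Rational(1, 2))) = Add(Add(C, q), Pow(Mul(2, Pow(q, 2)), Rational(1, 2))) = Add(Add(C, q), Mul(Pow(2, Rational(1, 2)), Pow(Pow(q, 2), Rational(1, 2)))) = Add(C, q, Mul(Pow(2, Rational(1, 2)), Pow(Pow(q, 2), Rational(1, 2)))))
Mul(Add(Function('T')(Mul(G, -3), -3), 87), Pow(Add(171, 212), -1)) = Mul(Add(Add(Mul(2, -3), -3, Mul(Pow(2, Rational(1, 2)), Pow(Pow(-3, 2), Rational(1, 2)))), 87), Pow(Add(171, 212), -1)) = Mul(Add(Add(-6, -3, Mul(Pow(2, Rational(1, 2)), Pow(9, Rational(1, 2)))), 87), Pow(383, -1)) = Mul(Add(Add(-6, -3, Mul(Pow(2, Rational(1, 2)), 3)), 87), Rational(1, 383)) = Mul(Add(Add(-6, -3, Mul(3, Pow(2, Rational(1, 2)))), 87), Rational(1, 383)) = Mul(Add(Add(-9, Mul(3, Pow(2, Rational(1, 2)))), 87), Rational(1, 383)) = Mul(Add(78, Mul(3, Pow(2, Rational(1, 2)))), Rational(1, 383)) = Add(Rational(78, 383), Mul(Rational(3, 383), Pow(2, Rational(1, 2))))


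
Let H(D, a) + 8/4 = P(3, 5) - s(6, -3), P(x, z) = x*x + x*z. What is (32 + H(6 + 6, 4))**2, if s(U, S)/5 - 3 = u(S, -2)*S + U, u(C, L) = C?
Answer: 1296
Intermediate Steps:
P(x, z) = x**2 + x*z
s(U, S) = 15 + 5*U + 5*S**2 (s(U, S) = 15 + 5*(S*S + U) = 15 + 5*(S**2 + U) = 15 + 5*(U + S**2) = 15 + (5*U + 5*S**2) = 15 + 5*U + 5*S**2)
H(D, a) = -68 (H(D, a) = -2 + (3*(3 + 5) - (15 + 5*6 + 5*(-3)**2)) = -2 + (3*8 - (15 + 30 + 5*9)) = -2 + (24 - (15 + 30 + 45)) = -2 + (24 - 1*90) = -2 + (24 - 90) = -2 - 66 = -68)
(32 + H(6 + 6, 4))**2 = (32 - 68)**2 = (-36)**2 = 1296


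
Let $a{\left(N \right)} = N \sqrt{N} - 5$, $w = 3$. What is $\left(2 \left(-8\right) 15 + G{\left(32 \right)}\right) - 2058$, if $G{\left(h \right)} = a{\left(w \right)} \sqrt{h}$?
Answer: $-2298 - 20 \sqrt{2} + 12 \sqrt{6} \approx -2296.9$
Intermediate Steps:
$a{\left(N \right)} = -5 + N^{\frac{3}{2}}$ ($a{\left(N \right)} = N^{\frac{3}{2}} - 5 = -5 + N^{\frac{3}{2}}$)
$G{\left(h \right)} = \sqrt{h} \left(-5 + 3 \sqrt{3}\right)$ ($G{\left(h \right)} = \left(-5 + 3^{\frac{3}{2}}\right) \sqrt{h} = \left(-5 + 3 \sqrt{3}\right) \sqrt{h} = \sqrt{h} \left(-5 + 3 \sqrt{3}\right)$)
$\left(2 \left(-8\right) 15 + G{\left(32 \right)}\right) - 2058 = \left(2 \left(-8\right) 15 + \sqrt{32} \left(-5 + 3 \sqrt{3}\right)\right) - 2058 = \left(\left(-16\right) 15 + 4 \sqrt{2} \left(-5 + 3 \sqrt{3}\right)\right) - 2058 = \left(-240 + 4 \sqrt{2} \left(-5 + 3 \sqrt{3}\right)\right) - 2058 = -2298 + 4 \sqrt{2} \left(-5 + 3 \sqrt{3}\right)$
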